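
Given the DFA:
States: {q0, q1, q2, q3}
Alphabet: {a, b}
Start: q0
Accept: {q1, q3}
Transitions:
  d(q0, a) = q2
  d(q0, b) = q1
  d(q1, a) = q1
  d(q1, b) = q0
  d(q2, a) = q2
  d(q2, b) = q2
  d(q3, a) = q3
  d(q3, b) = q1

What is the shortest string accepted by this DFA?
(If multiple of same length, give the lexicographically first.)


BFS by string length (lex-first path to each state shown):
  len 0: q0<-""
  len 1: q1<-"b", q2<-"a"
Found accept state at length 1.

"b"


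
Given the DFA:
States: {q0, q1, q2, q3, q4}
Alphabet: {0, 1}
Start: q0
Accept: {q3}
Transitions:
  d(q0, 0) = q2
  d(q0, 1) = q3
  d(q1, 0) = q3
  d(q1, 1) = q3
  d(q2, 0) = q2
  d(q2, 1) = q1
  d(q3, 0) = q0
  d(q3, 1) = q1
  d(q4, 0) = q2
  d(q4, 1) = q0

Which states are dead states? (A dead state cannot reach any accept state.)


Forward reachability from each state:
  q0 -> reaches accept state q3 (live)
  q1 -> reaches accept state q3 (live)
  q2 -> reaches accept state q3 (live)
  q3 -> reaches accept state q3 (live)
  q4 -> reaches accept state q3 (live)

None (all states can reach an accept state)


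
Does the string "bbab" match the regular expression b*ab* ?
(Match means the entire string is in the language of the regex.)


|string| = 4; first = 'b'; last = 'b'

Yes, "bbab" matches b*ab*


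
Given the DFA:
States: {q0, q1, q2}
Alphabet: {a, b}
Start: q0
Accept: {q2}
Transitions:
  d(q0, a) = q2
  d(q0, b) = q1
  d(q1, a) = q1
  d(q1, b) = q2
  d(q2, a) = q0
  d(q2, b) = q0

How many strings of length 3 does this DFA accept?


Enumerating all length-3 strings:
  "aaa" -> q2 [accept]
  "aab" -> q1 [reject]
  "aba" -> q2 [accept]
  "abb" -> q1 [reject]
  "baa" -> q1 [reject]
  "bab" -> q2 [accept]
  "bba" -> q0 [reject]
  "bbb" -> q0 [reject]

3 out of 8


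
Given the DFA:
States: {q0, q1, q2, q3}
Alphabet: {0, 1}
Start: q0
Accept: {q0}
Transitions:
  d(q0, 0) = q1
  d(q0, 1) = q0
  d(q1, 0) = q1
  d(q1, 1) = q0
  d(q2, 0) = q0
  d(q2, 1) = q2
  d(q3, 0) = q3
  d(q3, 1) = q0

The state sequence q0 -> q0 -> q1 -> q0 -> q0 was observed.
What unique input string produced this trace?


Trace back each transition to find the symbol:
  q0 --[1]--> q0
  q0 --[0]--> q1
  q1 --[1]--> q0
  q0 --[1]--> q0

"1011"


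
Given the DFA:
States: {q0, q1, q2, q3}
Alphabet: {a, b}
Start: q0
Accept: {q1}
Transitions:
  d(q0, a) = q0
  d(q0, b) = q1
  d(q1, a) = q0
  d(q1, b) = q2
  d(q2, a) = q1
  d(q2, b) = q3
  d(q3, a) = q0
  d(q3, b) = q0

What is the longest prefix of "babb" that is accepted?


Run the DFA, marking each prefix where the state is accepting:
  "" -> q0 [reject]
  "b" -> q1 [accept]
  "ba" -> q0 [reject]
  "bab" -> q1 [accept]
  "babb" -> q2 [reject]

"bab"


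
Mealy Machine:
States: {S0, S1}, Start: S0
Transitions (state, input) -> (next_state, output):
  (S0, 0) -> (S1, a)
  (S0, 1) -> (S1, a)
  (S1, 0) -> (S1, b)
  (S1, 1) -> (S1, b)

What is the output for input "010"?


Step-by-step:
  (S0, 0) -> (S1, a)
  (S1, 1) -> (S1, b)
  (S1, 0) -> (S1, b)

"abb"


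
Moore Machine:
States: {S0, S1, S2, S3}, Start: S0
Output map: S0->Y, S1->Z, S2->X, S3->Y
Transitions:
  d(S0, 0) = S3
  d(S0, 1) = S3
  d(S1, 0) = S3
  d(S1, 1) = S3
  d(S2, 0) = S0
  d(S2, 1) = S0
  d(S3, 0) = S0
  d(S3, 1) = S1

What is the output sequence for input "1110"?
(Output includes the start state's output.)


Start: S0 (output Y)
  --1--> S3 (output Y)
  --1--> S1 (output Z)
  --1--> S3 (output Y)
  --0--> S0 (output Y)

"YYZYY"


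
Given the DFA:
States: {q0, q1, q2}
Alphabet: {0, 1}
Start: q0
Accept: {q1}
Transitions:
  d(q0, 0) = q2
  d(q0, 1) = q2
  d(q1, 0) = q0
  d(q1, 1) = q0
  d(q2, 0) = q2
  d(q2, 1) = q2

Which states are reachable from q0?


BFS from q0:
  layer 0: {q0}
  layer 1: {q2}

{q0, q2}


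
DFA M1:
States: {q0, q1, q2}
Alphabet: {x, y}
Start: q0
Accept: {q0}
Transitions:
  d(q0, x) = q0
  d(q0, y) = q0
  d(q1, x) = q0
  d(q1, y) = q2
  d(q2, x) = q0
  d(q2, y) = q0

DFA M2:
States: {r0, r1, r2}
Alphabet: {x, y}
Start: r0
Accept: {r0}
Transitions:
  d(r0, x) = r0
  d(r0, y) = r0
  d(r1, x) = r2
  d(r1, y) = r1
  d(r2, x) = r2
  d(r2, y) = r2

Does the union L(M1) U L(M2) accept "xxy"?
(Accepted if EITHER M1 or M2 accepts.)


M1: final=q0 accepted=True
M2: final=r0 accepted=True

Yes, union accepts


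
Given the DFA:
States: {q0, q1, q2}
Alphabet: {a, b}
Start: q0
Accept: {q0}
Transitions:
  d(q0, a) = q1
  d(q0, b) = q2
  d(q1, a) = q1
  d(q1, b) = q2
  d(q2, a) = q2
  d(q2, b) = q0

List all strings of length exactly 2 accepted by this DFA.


All strings of length 2: 4 total
Accepted: 1

"bb"


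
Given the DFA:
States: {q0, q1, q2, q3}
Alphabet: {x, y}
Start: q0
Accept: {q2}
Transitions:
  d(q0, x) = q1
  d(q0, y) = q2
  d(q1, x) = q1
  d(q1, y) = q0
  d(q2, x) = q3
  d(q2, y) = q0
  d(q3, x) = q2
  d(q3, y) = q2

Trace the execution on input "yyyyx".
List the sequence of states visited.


Input: yyyyx
d(q0, y) = q2
d(q2, y) = q0
d(q0, y) = q2
d(q2, y) = q0
d(q0, x) = q1


q0 -> q2 -> q0 -> q2 -> q0 -> q1


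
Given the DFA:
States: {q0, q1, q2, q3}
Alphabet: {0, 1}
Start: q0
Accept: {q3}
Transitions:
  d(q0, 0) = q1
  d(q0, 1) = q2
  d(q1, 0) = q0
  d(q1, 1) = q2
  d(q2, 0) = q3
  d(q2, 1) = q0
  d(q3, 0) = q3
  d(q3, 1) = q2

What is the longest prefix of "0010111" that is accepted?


Run the DFA, marking each prefix where the state is accepting:
  "" -> q0 [reject]
  "0" -> q1 [reject]
  "00" -> q0 [reject]
  "001" -> q2 [reject]
  "0010" -> q3 [accept]
  "00101" -> q2 [reject]
  "001011" -> q0 [reject]
  "0010111" -> q2 [reject]

"0010"


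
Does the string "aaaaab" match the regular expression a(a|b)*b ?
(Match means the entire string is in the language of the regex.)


|string| = 6; first = 'a'; last = 'b'

Yes, "aaaaab" matches a(a|b)*b


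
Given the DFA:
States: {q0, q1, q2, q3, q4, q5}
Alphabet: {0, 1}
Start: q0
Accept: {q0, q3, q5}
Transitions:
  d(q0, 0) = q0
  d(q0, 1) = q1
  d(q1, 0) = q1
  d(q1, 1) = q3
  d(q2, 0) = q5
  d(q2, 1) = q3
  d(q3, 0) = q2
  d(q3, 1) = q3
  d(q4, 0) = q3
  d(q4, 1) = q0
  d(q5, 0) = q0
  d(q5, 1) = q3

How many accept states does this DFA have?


Accept states listed: {q0, q3, q5}
Counting: q0(1) q3(2) q5(3)

3


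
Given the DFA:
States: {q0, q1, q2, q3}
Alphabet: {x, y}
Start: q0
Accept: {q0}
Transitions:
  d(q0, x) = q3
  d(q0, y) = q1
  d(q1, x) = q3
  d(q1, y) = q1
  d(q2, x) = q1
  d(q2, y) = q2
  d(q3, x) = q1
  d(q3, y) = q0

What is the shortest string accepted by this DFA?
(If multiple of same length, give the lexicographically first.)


BFS by string length (lex-first path to each state shown):
  len 0: q0<-""
Found accept state at length 0.

"" (empty string)


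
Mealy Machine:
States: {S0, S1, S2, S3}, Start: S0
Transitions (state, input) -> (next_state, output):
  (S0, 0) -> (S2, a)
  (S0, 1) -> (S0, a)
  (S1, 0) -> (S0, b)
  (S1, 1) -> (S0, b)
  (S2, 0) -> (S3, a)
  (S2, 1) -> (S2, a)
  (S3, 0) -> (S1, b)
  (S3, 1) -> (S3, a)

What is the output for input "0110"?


Step-by-step:
  (S0, 0) -> (S2, a)
  (S2, 1) -> (S2, a)
  (S2, 1) -> (S2, a)
  (S2, 0) -> (S3, a)

"aaaa"


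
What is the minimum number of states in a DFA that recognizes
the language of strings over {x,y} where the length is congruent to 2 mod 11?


States track (length) mod 11.
Need 11 states: one per remainder 0..10; accept = remainder 2.

11


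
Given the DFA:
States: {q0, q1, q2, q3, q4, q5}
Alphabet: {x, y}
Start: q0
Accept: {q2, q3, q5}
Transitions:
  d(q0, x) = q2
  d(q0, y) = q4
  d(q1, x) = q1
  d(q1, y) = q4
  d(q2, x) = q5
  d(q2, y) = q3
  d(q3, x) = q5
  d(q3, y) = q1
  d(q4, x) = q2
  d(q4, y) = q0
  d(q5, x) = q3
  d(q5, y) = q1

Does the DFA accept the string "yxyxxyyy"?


Trace: q0 -> q4 -> q2 -> q3 -> q5 -> q3 -> q1 -> q4 -> q0
Final state: q0
Accept states: {q2, q3, q5}

No, rejected (final state q0 is not an accept state)


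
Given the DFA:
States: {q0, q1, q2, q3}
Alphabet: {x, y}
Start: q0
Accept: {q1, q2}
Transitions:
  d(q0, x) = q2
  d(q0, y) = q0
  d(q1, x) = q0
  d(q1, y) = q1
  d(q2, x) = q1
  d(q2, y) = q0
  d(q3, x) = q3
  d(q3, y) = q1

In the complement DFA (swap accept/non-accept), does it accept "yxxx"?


Trace: q0 -> q0 -> q2 -> q1 -> q0
Final: q0
Original accept: {q1, q2}
Complement: q0 is not in original accept

Yes, complement accepts (original rejects)


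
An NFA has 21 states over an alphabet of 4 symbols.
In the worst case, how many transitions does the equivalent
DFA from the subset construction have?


Subset construction: one DFA state per subset of NFA states = 2^21 = 2097152 states.
Each DFA state has 4 outgoing transitions: 2097152 * 4 = 8388608

8388608


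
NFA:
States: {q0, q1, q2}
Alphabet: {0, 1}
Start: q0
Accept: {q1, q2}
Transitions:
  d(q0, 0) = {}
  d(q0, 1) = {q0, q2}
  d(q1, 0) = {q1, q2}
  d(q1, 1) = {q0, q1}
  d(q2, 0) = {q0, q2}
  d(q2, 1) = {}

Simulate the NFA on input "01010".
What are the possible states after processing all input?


Start: {q0}
  --0--> {}
  --1--> {}
  --0--> {}
  --1--> {}
  --0--> {}

{} (empty set, no valid transitions)


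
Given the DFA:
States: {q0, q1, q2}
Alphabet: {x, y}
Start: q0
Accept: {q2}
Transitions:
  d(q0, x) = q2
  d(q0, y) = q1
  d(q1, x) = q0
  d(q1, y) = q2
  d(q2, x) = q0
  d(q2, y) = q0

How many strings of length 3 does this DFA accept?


Enumerating all length-3 strings:
  "xxx" -> q2 [accept]
  "xxy" -> q1 [reject]
  "xyx" -> q2 [accept]
  "xyy" -> q1 [reject]
  "yxx" -> q2 [accept]
  "yxy" -> q1 [reject]
  "yyx" -> q0 [reject]
  "yyy" -> q0 [reject]

3 out of 8


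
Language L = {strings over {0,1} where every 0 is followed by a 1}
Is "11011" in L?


'00' present: False; ends with '0': False

Yes, "11011" is in L


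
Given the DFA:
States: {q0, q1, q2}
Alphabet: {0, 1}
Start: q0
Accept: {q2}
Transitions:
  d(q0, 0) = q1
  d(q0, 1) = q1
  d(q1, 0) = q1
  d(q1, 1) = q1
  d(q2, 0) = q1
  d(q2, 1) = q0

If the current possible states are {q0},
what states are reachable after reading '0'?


Apply transition on '0' from each current state:
  d(q0, 0) = q1

{q1}


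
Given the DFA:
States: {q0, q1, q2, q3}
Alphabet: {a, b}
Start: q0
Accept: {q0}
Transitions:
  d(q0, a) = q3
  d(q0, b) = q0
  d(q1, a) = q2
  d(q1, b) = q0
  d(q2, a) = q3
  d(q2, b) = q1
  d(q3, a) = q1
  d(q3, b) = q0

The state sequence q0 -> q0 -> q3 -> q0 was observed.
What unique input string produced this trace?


Trace back each transition to find the symbol:
  q0 --[b]--> q0
  q0 --[a]--> q3
  q3 --[b]--> q0

"bab"


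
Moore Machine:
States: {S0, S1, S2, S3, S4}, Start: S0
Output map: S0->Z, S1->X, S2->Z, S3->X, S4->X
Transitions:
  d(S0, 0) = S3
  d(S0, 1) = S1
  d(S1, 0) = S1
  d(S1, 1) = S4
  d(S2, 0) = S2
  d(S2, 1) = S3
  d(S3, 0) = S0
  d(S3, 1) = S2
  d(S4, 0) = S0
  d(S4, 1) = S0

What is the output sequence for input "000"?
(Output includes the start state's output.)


Start: S0 (output Z)
  --0--> S3 (output X)
  --0--> S0 (output Z)
  --0--> S3 (output X)

"ZXZX"


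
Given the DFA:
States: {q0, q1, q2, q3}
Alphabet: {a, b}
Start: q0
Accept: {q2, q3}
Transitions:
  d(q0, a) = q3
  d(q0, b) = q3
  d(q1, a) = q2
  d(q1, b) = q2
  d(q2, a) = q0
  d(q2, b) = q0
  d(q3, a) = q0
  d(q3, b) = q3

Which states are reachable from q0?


BFS from q0:
  layer 0: {q0}
  layer 1: {q3}

{q0, q3}


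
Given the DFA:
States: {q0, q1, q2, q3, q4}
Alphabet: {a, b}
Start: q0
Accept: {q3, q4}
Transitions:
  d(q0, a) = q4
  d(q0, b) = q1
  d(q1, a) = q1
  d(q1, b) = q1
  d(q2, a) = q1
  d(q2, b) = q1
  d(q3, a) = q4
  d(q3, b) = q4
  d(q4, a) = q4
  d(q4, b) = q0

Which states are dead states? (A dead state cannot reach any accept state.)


Forward reachability from each state:
  q0 -> reaches accept state q4 (live)
  q1 -> reaches {q1}, no accept state (dead)
  q2 -> reaches {q1, q2}, no accept state (dead)
  q3 -> reaches accept state q3 (live)
  q4 -> reaches accept state q4 (live)

{q1, q2}


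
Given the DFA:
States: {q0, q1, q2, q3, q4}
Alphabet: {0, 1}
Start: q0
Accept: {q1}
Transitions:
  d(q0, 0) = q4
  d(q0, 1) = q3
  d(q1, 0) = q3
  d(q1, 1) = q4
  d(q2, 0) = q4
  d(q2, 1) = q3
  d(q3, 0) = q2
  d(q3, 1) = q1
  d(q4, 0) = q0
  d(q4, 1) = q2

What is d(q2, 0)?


Looking up transition d(q2, 0)

q4


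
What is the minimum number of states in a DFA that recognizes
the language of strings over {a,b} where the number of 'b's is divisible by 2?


States track (count of 'b') mod 2.
Need 2 states: one per remainder 0..1; accept = remainder 0.

2


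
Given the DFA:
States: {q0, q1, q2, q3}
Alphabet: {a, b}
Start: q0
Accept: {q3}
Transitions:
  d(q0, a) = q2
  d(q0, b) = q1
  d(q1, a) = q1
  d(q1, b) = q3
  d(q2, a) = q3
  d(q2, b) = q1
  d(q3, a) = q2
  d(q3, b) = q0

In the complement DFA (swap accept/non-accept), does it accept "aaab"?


Trace: q0 -> q2 -> q3 -> q2 -> q1
Final: q1
Original accept: {q3}
Complement: q1 is not in original accept

Yes, complement accepts (original rejects)


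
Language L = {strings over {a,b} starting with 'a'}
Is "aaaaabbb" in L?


first symbol = 'a'

Yes, "aaaaabbb" is in L


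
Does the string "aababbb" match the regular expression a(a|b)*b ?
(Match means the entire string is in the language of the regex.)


|string| = 7; first = 'a'; last = 'b'

Yes, "aababbb" matches a(a|b)*b


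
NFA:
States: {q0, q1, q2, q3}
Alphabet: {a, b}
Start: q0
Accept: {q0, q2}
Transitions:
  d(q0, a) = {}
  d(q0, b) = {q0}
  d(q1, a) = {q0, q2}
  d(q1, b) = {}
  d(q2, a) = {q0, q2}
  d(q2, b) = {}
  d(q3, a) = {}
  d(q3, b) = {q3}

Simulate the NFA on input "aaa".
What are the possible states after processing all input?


Start: {q0}
  --a--> {}
  --a--> {}
  --a--> {}

{} (empty set, no valid transitions)


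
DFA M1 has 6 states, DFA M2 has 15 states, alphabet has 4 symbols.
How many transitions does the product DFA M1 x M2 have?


Product DFA has 6 * 15 = 90 states.
Each has 4 transitions: 90 * 4 = 360

360


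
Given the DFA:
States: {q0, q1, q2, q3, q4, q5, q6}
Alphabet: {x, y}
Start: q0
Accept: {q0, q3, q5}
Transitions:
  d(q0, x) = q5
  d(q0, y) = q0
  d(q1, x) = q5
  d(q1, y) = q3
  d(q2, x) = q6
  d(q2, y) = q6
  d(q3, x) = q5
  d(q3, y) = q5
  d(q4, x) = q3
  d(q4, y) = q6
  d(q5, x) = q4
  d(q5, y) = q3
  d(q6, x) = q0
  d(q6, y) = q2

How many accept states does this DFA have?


Accept states listed: {q0, q3, q5}
Counting: q0(1) q3(2) q5(3)

3


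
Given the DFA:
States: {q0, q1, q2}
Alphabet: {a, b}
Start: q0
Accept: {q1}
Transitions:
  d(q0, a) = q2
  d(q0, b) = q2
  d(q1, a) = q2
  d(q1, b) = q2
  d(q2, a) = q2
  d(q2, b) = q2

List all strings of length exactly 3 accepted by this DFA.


All strings of length 3: 8 total
Accepted: 0

None


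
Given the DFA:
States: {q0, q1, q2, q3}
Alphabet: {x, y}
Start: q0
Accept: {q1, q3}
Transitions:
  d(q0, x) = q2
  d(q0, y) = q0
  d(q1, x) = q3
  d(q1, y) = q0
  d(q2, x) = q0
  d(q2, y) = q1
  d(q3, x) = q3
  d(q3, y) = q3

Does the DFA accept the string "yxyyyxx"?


Trace: q0 -> q0 -> q2 -> q1 -> q0 -> q0 -> q2 -> q0
Final state: q0
Accept states: {q1, q3}

No, rejected (final state q0 is not an accept state)


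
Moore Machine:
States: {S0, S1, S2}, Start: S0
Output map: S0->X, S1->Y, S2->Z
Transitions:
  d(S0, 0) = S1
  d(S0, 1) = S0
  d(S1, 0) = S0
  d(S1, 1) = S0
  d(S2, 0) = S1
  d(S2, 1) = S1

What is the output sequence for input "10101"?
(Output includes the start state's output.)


Start: S0 (output X)
  --1--> S0 (output X)
  --0--> S1 (output Y)
  --1--> S0 (output X)
  --0--> S1 (output Y)
  --1--> S0 (output X)

"XXYXYX"


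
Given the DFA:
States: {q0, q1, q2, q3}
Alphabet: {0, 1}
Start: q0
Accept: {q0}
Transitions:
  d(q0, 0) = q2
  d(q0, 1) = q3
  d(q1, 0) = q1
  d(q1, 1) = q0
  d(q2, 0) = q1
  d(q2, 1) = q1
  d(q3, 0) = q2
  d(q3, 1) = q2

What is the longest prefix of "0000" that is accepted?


Run the DFA, marking each prefix where the state is accepting:
  "" -> q0 [accept]
  "0" -> q2 [reject]
  "00" -> q1 [reject]
  "000" -> q1 [reject]
  "0000" -> q1 [reject]

""


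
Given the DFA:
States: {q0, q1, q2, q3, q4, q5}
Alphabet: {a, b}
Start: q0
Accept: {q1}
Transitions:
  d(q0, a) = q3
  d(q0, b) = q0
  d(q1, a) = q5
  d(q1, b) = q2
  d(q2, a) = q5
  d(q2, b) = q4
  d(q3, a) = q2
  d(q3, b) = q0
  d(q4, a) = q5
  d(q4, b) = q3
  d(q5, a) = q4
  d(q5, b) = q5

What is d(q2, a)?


Looking up transition d(q2, a)

q5


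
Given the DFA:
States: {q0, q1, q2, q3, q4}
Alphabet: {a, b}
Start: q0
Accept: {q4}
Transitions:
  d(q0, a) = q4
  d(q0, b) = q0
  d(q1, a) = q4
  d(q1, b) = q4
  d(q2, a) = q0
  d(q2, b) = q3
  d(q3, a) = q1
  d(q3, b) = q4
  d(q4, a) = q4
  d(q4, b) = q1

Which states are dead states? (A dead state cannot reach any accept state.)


Forward reachability from each state:
  q0 -> reaches accept state q4 (live)
  q1 -> reaches accept state q4 (live)
  q2 -> reaches accept state q4 (live)
  q3 -> reaches accept state q4 (live)
  q4 -> reaches accept state q4 (live)

None (all states can reach an accept state)


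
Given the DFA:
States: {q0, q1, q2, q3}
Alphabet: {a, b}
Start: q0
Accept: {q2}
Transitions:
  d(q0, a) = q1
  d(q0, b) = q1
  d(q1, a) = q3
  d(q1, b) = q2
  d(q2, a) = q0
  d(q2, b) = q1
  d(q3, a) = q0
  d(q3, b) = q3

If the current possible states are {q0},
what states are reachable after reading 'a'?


Apply transition on 'a' from each current state:
  d(q0, a) = q1

{q1}


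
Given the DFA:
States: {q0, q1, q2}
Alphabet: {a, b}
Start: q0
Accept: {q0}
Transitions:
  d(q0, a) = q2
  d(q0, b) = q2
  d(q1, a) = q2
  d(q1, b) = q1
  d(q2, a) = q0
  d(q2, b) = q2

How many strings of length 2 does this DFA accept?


Enumerating all length-2 strings:
  "aa" -> q0 [accept]
  "ab" -> q2 [reject]
  "ba" -> q0 [accept]
  "bb" -> q2 [reject]

2 out of 4


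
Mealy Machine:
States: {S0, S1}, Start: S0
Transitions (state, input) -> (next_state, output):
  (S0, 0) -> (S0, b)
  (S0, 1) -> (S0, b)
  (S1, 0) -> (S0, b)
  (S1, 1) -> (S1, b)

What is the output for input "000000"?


Step-by-step:
  (S0, 0) -> (S0, b)
  (S0, 0) -> (S0, b)
  (S0, 0) -> (S0, b)
  (S0, 0) -> (S0, b)
  (S0, 0) -> (S0, b)
  (S0, 0) -> (S0, b)

"bbbbbb"


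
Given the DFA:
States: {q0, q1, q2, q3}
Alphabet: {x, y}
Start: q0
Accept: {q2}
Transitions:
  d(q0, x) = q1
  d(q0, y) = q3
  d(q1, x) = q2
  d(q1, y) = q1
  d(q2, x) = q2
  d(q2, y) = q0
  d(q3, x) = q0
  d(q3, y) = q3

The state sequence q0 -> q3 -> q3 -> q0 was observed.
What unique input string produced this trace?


Trace back each transition to find the symbol:
  q0 --[y]--> q3
  q3 --[y]--> q3
  q3 --[x]--> q0

"yyx"


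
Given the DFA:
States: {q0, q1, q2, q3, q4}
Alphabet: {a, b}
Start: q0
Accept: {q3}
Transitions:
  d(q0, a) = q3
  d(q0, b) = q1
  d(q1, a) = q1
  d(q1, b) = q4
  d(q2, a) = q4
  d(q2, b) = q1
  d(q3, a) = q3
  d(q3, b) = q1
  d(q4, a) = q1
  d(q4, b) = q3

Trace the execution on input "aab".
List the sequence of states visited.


Input: aab
d(q0, a) = q3
d(q3, a) = q3
d(q3, b) = q1


q0 -> q3 -> q3 -> q1


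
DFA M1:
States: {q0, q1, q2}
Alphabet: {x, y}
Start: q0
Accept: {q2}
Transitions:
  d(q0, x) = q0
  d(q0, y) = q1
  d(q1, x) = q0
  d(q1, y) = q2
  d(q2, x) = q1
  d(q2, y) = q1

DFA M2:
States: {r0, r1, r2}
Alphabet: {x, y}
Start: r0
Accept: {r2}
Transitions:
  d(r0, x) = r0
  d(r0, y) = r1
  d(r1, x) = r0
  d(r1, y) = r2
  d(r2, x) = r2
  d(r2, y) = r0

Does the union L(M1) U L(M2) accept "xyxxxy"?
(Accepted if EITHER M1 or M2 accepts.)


M1: final=q1 accepted=False
M2: final=r1 accepted=False

No, union rejects (neither accepts)


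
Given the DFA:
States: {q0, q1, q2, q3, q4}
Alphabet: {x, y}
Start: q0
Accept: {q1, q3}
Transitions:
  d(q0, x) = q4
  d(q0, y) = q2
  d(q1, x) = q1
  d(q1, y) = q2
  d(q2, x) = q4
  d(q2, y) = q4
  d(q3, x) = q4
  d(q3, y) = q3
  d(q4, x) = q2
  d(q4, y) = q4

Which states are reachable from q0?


BFS from q0:
  layer 0: {q0}
  layer 1: {q2, q4}

{q0, q2, q4}


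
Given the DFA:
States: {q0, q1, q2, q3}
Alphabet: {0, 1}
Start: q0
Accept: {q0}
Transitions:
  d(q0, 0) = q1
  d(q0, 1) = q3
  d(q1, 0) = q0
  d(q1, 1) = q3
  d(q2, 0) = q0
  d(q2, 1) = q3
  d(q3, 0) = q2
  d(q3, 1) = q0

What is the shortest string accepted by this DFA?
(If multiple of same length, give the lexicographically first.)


BFS by string length (lex-first path to each state shown):
  len 0: q0<-""
Found accept state at length 0.

"" (empty string)


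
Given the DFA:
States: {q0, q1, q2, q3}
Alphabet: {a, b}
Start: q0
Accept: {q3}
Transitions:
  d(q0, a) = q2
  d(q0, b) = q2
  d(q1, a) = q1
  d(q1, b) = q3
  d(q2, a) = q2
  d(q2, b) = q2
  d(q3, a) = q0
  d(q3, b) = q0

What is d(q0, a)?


Looking up transition d(q0, a)

q2


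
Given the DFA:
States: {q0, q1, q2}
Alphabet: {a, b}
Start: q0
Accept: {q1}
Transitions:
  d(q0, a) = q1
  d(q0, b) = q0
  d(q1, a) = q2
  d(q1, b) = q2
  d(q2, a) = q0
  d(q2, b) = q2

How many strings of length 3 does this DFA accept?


Enumerating all length-3 strings:
  "aaa" -> q0 [reject]
  "aab" -> q2 [reject]
  "aba" -> q0 [reject]
  "abb" -> q2 [reject]
  "baa" -> q2 [reject]
  "bab" -> q2 [reject]
  "bba" -> q1 [accept]
  "bbb" -> q0 [reject]

1 out of 8


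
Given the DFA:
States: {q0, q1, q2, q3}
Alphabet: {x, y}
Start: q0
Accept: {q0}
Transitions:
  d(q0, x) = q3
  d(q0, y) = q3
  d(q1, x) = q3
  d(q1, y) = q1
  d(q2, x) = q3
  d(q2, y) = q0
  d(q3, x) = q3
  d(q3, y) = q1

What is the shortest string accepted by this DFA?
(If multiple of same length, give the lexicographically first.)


BFS by string length (lex-first path to each state shown):
  len 0: q0<-""
Found accept state at length 0.

"" (empty string)


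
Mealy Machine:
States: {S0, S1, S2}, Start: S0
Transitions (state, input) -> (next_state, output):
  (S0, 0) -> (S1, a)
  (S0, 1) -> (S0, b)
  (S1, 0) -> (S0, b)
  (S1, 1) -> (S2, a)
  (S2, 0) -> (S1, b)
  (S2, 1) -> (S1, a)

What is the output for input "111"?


Step-by-step:
  (S0, 1) -> (S0, b)
  (S0, 1) -> (S0, b)
  (S0, 1) -> (S0, b)

"bbb"


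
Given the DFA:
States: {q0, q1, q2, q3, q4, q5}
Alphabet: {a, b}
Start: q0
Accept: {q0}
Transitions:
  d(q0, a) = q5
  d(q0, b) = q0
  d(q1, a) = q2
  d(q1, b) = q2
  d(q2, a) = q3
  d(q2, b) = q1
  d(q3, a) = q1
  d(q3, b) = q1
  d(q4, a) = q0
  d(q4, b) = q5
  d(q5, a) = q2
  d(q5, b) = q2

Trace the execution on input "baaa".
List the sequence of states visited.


Input: baaa
d(q0, b) = q0
d(q0, a) = q5
d(q5, a) = q2
d(q2, a) = q3


q0 -> q0 -> q5 -> q2 -> q3


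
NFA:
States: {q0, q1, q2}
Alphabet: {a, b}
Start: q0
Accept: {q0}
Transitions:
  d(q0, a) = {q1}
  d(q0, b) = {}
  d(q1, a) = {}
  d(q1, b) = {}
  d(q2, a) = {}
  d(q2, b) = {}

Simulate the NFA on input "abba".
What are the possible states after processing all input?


Start: {q0}
  --a--> {q1}
  --b--> {}
  --b--> {}
  --a--> {}

{} (empty set, no valid transitions)


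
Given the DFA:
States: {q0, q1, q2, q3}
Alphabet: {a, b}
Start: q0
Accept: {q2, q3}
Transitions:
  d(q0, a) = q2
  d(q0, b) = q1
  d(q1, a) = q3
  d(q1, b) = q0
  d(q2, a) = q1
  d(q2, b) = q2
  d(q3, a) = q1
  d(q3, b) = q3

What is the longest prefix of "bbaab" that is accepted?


Run the DFA, marking each prefix where the state is accepting:
  "" -> q0 [reject]
  "b" -> q1 [reject]
  "bb" -> q0 [reject]
  "bba" -> q2 [accept]
  "bbaa" -> q1 [reject]
  "bbaab" -> q0 [reject]

"bba"


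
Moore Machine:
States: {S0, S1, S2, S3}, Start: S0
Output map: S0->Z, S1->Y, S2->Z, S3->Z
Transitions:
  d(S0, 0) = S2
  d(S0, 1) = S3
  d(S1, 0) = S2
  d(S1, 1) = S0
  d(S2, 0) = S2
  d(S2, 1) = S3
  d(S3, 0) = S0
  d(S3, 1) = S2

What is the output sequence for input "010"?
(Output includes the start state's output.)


Start: S0 (output Z)
  --0--> S2 (output Z)
  --1--> S3 (output Z)
  --0--> S0 (output Z)

"ZZZZ"


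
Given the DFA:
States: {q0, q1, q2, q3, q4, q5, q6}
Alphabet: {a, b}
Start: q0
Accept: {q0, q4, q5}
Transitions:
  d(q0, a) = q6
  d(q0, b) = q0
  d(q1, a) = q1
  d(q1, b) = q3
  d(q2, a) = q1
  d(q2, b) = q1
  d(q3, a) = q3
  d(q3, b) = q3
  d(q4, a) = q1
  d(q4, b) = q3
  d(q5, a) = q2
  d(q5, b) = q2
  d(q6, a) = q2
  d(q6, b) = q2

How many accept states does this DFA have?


Accept states listed: {q0, q4, q5}
Counting: q0(1) q4(2) q5(3)

3


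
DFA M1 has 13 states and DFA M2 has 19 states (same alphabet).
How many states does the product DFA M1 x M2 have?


Product construction pairs every M1 state with every M2 state.
13 * 19 = 247

247


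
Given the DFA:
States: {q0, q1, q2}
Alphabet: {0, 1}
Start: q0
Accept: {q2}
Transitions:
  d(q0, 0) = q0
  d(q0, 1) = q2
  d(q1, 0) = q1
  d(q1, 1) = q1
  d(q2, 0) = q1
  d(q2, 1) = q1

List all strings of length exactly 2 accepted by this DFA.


All strings of length 2: 4 total
Accepted: 1

"01"


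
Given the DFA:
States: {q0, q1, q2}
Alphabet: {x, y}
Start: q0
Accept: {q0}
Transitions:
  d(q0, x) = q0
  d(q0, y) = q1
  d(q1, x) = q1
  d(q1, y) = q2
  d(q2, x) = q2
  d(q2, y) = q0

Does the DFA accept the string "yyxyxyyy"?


Trace: q0 -> q1 -> q2 -> q2 -> q0 -> q0 -> q1 -> q2 -> q0
Final state: q0
Accept states: {q0}

Yes, accepted (final state q0 is an accept state)


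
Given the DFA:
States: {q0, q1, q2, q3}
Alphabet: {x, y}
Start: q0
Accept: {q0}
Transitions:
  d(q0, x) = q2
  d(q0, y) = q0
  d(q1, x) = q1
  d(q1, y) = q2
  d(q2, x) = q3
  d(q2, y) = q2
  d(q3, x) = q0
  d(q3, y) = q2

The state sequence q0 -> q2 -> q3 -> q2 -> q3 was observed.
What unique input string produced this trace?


Trace back each transition to find the symbol:
  q0 --[x]--> q2
  q2 --[x]--> q3
  q3 --[y]--> q2
  q2 --[x]--> q3

"xxyx"


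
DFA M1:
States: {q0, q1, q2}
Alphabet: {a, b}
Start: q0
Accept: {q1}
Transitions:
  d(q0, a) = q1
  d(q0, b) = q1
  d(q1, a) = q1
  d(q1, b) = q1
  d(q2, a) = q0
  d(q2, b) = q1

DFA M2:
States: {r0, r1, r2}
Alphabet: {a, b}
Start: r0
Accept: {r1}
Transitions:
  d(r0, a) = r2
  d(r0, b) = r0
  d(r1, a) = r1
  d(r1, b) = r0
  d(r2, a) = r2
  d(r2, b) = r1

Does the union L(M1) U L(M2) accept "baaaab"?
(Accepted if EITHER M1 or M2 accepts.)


M1: final=q1 accepted=True
M2: final=r1 accepted=True

Yes, union accepts


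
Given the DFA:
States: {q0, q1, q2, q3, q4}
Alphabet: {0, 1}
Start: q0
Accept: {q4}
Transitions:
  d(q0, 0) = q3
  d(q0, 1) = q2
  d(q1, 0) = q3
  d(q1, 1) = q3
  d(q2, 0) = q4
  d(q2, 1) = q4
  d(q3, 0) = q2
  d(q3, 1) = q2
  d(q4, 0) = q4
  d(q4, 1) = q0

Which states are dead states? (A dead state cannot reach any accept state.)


Forward reachability from each state:
  q0 -> reaches accept state q4 (live)
  q1 -> reaches accept state q4 (live)
  q2 -> reaches accept state q4 (live)
  q3 -> reaches accept state q4 (live)
  q4 -> reaches accept state q4 (live)

None (all states can reach an accept state)


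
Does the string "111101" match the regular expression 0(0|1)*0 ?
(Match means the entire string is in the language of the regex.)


|string| = 6; first = '1'; last = '1'

No, "111101" does not match 0(0|1)*0


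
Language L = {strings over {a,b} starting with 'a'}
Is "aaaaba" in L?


first symbol = 'a'

Yes, "aaaaba" is in L


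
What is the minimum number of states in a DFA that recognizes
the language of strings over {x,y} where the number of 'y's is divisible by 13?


States track (count of 'y') mod 13.
Need 13 states: one per remainder 0..12; accept = remainder 0.

13


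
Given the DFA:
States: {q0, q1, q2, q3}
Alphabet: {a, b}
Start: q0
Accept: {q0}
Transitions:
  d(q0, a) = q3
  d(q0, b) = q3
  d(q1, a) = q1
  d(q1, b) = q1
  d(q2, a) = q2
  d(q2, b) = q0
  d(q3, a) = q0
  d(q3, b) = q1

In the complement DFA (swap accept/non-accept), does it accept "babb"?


Trace: q0 -> q3 -> q0 -> q3 -> q1
Final: q1
Original accept: {q0}
Complement: q1 is not in original accept

Yes, complement accepts (original rejects)


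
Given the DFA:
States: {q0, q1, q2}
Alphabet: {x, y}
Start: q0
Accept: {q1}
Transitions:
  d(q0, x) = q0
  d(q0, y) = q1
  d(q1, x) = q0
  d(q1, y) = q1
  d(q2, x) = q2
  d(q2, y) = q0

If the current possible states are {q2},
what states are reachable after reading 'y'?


Apply transition on 'y' from each current state:
  d(q2, y) = q0

{q0}


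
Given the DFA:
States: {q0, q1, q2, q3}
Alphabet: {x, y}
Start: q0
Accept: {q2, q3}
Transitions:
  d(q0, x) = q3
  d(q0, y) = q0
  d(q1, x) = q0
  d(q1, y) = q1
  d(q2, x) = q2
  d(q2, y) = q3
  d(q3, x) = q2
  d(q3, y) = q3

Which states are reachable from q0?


BFS from q0:
  layer 0: {q0}
  layer 1: {q3}
  layer 2: {q2}

{q0, q2, q3}


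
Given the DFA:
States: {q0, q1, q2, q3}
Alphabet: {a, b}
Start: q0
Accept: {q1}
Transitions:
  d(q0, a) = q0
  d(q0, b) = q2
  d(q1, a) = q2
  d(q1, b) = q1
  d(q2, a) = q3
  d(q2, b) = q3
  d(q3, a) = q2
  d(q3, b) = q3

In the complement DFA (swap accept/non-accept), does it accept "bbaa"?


Trace: q0 -> q2 -> q3 -> q2 -> q3
Final: q3
Original accept: {q1}
Complement: q3 is not in original accept

Yes, complement accepts (original rejects)


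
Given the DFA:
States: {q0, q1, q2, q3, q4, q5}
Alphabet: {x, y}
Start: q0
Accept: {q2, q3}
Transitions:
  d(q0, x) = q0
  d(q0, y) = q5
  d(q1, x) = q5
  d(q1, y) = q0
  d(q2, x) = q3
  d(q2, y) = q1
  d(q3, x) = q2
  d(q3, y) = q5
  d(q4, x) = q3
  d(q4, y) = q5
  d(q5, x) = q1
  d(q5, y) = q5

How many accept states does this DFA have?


Accept states listed: {q2, q3}
Counting: q2(1) q3(2)

2


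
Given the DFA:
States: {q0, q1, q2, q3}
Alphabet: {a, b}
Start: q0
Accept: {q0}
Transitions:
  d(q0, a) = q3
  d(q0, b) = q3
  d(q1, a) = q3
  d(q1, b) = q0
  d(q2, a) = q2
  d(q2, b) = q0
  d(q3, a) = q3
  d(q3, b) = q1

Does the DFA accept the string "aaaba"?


Trace: q0 -> q3 -> q3 -> q3 -> q1 -> q3
Final state: q3
Accept states: {q0}

No, rejected (final state q3 is not an accept state)


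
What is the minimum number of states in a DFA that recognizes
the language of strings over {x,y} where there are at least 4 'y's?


States: count = 0, 1, ..., 3, and a final '>= 4' state.
Total: 4 + 1 = 5. Accept = '>= 4' state.

5


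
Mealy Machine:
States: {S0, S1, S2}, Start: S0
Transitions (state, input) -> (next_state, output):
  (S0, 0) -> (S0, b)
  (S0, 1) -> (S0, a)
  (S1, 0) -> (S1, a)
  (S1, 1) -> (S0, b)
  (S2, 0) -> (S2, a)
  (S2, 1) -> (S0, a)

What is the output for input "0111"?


Step-by-step:
  (S0, 0) -> (S0, b)
  (S0, 1) -> (S0, a)
  (S0, 1) -> (S0, a)
  (S0, 1) -> (S0, a)

"baaa"


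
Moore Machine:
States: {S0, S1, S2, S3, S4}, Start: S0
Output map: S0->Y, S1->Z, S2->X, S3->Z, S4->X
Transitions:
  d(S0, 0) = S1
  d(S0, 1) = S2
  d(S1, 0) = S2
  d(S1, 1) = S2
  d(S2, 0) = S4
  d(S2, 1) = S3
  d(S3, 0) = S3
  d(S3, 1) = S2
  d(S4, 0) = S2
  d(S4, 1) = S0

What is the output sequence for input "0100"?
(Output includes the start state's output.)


Start: S0 (output Y)
  --0--> S1 (output Z)
  --1--> S2 (output X)
  --0--> S4 (output X)
  --0--> S2 (output X)

"YZXXX"


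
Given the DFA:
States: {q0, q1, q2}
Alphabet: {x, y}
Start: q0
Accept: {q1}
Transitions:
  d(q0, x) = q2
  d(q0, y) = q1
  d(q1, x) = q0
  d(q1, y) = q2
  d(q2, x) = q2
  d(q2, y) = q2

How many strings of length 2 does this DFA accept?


Enumerating all length-2 strings:
  "xx" -> q2 [reject]
  "xy" -> q2 [reject]
  "yx" -> q0 [reject]
  "yy" -> q2 [reject]

0 out of 4


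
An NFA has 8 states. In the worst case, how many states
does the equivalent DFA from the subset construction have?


Subset construction: one DFA state per subset of NFA states.
2^8 = 256

256


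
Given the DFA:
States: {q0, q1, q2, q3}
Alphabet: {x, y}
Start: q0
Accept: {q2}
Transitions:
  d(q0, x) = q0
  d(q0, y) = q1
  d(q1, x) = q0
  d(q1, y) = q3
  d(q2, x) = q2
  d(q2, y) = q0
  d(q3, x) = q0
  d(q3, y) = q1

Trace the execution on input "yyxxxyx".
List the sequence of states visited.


Input: yyxxxyx
d(q0, y) = q1
d(q1, y) = q3
d(q3, x) = q0
d(q0, x) = q0
d(q0, x) = q0
d(q0, y) = q1
d(q1, x) = q0


q0 -> q1 -> q3 -> q0 -> q0 -> q0 -> q1 -> q0


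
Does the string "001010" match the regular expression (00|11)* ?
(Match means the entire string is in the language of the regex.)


|string| = 6; first = '0'; last = '0'

No, "001010" does not match (00|11)*


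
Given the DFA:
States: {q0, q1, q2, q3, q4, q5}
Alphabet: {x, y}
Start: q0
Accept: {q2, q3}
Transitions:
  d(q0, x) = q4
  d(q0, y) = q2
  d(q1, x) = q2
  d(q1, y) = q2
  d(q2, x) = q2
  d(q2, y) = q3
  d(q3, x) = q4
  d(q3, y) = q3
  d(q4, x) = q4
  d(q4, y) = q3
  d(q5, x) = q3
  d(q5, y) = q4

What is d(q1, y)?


Looking up transition d(q1, y)

q2


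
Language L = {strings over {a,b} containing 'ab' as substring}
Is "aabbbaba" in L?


'ab' occurs at index 1

Yes, "aabbbaba" is in L


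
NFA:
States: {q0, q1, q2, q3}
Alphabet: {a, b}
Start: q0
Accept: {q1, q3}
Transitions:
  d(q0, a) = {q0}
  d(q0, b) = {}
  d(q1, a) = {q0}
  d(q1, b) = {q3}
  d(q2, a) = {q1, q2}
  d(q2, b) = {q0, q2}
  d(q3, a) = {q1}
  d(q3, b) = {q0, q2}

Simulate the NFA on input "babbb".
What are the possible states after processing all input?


Start: {q0}
  --b--> {}
  --a--> {}
  --b--> {}
  --b--> {}
  --b--> {}

{} (empty set, no valid transitions)


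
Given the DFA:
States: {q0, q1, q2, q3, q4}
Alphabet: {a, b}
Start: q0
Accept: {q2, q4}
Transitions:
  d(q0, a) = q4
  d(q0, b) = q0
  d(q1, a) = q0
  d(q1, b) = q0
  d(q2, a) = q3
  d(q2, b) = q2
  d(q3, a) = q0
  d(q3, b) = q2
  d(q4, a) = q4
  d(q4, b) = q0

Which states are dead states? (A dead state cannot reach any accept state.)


Forward reachability from each state:
  q0 -> reaches accept state q4 (live)
  q1 -> reaches accept state q4 (live)
  q2 -> reaches accept state q2 (live)
  q3 -> reaches accept state q2 (live)
  q4 -> reaches accept state q4 (live)

None (all states can reach an accept state)


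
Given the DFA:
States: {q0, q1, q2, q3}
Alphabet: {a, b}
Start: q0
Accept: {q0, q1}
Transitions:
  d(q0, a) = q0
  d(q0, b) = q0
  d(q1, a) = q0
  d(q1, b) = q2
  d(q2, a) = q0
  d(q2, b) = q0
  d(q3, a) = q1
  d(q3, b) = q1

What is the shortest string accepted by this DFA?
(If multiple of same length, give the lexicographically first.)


BFS by string length (lex-first path to each state shown):
  len 0: q0<-""
Found accept state at length 0.

"" (empty string)


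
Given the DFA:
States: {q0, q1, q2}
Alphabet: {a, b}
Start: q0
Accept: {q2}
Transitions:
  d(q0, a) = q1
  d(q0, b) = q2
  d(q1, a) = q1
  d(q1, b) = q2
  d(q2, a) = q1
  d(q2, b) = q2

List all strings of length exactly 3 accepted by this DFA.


All strings of length 3: 8 total
Accepted: 4

"aab", "abb", "bab", "bbb"


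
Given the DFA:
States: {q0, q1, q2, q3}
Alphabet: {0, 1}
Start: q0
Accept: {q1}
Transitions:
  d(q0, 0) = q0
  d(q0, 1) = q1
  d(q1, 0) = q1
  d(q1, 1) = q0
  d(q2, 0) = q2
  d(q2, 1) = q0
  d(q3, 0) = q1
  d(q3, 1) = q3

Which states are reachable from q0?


BFS from q0:
  layer 0: {q0}
  layer 1: {q1}

{q0, q1}


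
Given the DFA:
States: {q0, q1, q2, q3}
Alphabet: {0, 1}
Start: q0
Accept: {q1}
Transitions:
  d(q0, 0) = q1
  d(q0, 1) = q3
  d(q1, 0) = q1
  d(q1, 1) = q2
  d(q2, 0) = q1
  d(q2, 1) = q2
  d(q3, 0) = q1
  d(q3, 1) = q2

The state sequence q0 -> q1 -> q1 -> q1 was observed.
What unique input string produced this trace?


Trace back each transition to find the symbol:
  q0 --[0]--> q1
  q1 --[0]--> q1
  q1 --[0]--> q1

"000"


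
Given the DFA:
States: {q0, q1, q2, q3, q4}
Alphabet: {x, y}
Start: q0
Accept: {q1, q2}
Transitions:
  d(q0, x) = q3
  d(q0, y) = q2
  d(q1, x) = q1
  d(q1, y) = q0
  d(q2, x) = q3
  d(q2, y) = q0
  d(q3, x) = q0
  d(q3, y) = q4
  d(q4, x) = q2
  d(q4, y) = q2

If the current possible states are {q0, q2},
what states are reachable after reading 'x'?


Apply transition on 'x' from each current state:
  d(q0, x) = q3
  d(q2, x) = q3

{q3}


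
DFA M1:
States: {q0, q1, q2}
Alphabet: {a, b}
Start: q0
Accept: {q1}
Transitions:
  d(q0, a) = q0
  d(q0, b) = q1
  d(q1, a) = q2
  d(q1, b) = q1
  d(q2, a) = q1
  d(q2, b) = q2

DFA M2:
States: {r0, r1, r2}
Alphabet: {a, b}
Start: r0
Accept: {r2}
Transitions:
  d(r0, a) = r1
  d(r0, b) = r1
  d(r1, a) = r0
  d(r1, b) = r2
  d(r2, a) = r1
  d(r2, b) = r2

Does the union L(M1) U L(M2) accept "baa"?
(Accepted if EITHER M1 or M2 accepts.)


M1: final=q1 accepted=True
M2: final=r1 accepted=False

Yes, union accepts


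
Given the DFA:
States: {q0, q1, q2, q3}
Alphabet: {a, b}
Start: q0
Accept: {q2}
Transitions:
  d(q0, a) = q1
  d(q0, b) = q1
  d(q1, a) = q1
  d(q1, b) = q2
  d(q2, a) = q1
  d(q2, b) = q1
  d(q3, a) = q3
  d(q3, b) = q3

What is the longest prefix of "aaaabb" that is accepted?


Run the DFA, marking each prefix where the state is accepting:
  "" -> q0 [reject]
  "a" -> q1 [reject]
  "aa" -> q1 [reject]
  "aaa" -> q1 [reject]
  "aaaa" -> q1 [reject]
  "aaaab" -> q2 [accept]
  "aaaabb" -> q1 [reject]

"aaaab"


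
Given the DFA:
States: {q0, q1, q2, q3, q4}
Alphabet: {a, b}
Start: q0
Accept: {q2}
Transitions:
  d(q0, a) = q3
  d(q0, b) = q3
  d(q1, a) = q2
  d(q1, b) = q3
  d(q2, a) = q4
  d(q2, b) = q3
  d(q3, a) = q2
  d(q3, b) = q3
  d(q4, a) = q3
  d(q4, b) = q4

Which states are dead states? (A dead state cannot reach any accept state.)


Forward reachability from each state:
  q0 -> reaches accept state q2 (live)
  q1 -> reaches accept state q2 (live)
  q2 -> reaches accept state q2 (live)
  q3 -> reaches accept state q2 (live)
  q4 -> reaches accept state q2 (live)

None (all states can reach an accept state)


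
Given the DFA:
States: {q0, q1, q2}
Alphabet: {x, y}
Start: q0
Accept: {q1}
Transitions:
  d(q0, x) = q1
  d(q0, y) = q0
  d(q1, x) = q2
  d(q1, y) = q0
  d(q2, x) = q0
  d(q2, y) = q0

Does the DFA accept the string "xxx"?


Trace: q0 -> q1 -> q2 -> q0
Final state: q0
Accept states: {q1}

No, rejected (final state q0 is not an accept state)


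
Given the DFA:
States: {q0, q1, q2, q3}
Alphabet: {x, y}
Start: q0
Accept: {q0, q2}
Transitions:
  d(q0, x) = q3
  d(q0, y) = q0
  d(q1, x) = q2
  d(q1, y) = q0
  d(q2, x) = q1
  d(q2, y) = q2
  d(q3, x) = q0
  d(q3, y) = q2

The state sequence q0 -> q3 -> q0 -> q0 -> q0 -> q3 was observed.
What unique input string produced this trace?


Trace back each transition to find the symbol:
  q0 --[x]--> q3
  q3 --[x]--> q0
  q0 --[y]--> q0
  q0 --[y]--> q0
  q0 --[x]--> q3

"xxyyx"


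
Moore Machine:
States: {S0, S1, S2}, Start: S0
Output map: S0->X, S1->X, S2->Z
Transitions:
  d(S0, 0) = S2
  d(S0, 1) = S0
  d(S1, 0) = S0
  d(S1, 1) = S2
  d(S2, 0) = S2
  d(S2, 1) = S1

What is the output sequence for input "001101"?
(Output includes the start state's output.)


Start: S0 (output X)
  --0--> S2 (output Z)
  --0--> S2 (output Z)
  --1--> S1 (output X)
  --1--> S2 (output Z)
  --0--> S2 (output Z)
  --1--> S1 (output X)

"XZZXZZX"


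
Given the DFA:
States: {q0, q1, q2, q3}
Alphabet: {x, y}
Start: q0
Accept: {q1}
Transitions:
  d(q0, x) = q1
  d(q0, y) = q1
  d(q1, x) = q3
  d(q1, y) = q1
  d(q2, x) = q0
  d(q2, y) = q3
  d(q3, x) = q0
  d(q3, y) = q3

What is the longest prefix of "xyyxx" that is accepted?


Run the DFA, marking each prefix where the state is accepting:
  "" -> q0 [reject]
  "x" -> q1 [accept]
  "xy" -> q1 [accept]
  "xyy" -> q1 [accept]
  "xyyx" -> q3 [reject]
  "xyyxx" -> q0 [reject]

"xyy"


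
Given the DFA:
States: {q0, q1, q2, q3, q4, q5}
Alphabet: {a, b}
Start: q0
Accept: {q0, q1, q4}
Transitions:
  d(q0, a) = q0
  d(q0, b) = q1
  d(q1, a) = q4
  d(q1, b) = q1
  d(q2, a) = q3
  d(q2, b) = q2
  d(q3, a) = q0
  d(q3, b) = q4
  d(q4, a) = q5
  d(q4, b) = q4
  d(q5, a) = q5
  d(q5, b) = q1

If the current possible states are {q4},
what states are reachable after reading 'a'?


Apply transition on 'a' from each current state:
  d(q4, a) = q5

{q5}


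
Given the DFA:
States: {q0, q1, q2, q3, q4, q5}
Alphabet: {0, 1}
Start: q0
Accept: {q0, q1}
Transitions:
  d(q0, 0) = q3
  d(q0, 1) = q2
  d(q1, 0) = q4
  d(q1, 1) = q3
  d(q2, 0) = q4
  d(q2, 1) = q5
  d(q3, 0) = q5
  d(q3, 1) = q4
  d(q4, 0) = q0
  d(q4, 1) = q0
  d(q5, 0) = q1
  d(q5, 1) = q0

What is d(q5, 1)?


Looking up transition d(q5, 1)

q0


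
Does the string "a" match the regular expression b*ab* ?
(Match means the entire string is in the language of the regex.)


|string| = 1; first = 'a'; last = 'a'

Yes, "a" matches b*ab*
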